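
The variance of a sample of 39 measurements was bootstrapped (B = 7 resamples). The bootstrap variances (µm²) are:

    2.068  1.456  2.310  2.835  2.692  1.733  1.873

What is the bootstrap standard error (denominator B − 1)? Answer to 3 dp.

SE* = 0.504

Bootstrap SE is the standard deviation of the 7 replicate variances.
Mean of replicates: (2.068 + 1.456 + 2.310 + 2.835 + 2.692 + 1.733 + 1.873) / 7 = 14.9670 / 7 = 2.1381
Sum of squared deviations: (−0.0701)² + (−0.6821)² + (+0.1719)² + (+0.6969)² + (+0.5539)² + (−0.4051)² + (−0.2651)² = 1.5266
Variance = 1.5266 / 6 = 0.2544
SE* = √0.2544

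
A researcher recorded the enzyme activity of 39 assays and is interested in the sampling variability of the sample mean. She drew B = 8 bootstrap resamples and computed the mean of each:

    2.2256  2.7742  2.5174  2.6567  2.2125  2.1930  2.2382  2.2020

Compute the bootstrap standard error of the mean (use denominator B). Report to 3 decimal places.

Bootstrap SE is the standard deviation of the 8 replicate means.
Mean of replicates: (2.2256 + 2.7742 + 2.5174 + 2.6567 + 2.2125 + 2.1930 + 2.2382 + 2.2020) / 8 = 19.01960 / 8 = 2.37745
Sum of squared deviations: (−0.15185)² + (+0.39675)² + (+0.13995)² + (+0.27925)² + (−0.16495)² + (−0.18445)² + (−0.13925)² + (−0.17545)² = 0.38944
Variance = 0.38944 / 8 = 0.04868
SE* = √0.04868

SE* = 0.221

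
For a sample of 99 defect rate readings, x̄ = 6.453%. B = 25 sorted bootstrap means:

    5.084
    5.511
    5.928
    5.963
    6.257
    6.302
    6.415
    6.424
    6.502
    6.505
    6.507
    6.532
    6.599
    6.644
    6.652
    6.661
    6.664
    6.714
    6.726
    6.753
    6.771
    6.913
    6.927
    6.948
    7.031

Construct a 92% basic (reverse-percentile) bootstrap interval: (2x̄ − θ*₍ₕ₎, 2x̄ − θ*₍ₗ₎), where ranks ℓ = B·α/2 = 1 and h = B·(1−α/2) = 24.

(5.958, 7.822)

Percentile endpoints at ranks 1 and 24: θ*₍1₎ = 5.084, θ*₍24₎ = 6.948.
Basic interval reflects these around x̄:
  lower = 2 × 6.453 − 6.948 = 5.958
  upper = 2 × 6.453 − 5.084 = 7.822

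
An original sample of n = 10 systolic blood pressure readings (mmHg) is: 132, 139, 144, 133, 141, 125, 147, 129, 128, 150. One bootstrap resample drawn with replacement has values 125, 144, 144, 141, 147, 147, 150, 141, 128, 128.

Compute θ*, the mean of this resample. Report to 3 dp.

Mean = (125 + 144 + 144 + 141 + 147 + 147 + 150 + 141 + 128 + 128) / 10 = 1395.0 / 10 = 139.500

θ* = 139.500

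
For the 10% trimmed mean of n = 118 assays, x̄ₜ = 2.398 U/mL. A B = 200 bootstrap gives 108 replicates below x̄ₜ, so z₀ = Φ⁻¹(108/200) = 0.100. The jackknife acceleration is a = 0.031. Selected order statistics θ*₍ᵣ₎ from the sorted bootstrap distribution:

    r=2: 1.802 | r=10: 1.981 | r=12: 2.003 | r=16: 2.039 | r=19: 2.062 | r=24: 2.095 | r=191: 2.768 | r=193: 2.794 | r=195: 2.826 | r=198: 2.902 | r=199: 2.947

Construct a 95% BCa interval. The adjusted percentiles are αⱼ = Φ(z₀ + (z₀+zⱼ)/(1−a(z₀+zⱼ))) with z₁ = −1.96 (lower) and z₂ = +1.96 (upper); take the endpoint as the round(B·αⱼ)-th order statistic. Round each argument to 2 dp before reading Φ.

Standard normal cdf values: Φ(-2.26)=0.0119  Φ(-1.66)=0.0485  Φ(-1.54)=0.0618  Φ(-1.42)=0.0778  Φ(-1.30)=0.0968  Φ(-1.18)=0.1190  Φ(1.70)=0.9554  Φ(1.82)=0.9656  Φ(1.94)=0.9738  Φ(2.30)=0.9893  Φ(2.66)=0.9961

(1.981, 2.902)

Lower: z₀ + z₁ = 0.100 + (-1.960) = -1.860; 1 − a(z₀+z₁) = 1 − (0.031)(-1.860) = 1.0577; argument = 0.100 + (-1.860)/1.0577 = -1.6586 → -1.66.
α₁ = Φ(-1.66) = 0.0485; rank = round(200 × 0.0485) = 10; θ*₍10₎ = 1.981.
Upper: z₀ + z₂ = 2.060; 1 − a(z₀+z₂) = 0.9361; argument = 2.3005 → 2.30; α₂ = 0.9893; rank = 198; θ*₍198₎ = 2.902.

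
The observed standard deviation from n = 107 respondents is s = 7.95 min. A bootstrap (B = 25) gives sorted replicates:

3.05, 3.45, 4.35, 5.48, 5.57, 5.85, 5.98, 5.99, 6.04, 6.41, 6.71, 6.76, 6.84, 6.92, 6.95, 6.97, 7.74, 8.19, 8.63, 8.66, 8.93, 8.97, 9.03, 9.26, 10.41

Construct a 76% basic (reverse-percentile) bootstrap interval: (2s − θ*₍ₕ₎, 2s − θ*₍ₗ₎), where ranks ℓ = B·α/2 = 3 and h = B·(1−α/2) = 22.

(6.93, 11.55)

Percentile endpoints at ranks 3 and 22: θ*₍3₎ = 4.35, θ*₍22₎ = 8.97.
Basic interval reflects these around s:
  lower = 2 × 7.95 − 8.97 = 6.93
  upper = 2 × 7.95 − 4.35 = 11.55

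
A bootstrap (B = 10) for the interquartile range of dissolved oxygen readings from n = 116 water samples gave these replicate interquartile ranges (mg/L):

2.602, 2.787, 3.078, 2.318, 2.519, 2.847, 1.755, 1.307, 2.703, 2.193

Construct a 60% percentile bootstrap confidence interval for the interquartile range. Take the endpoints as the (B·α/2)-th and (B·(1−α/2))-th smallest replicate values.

Sorted replicates: 1.307, 1.755, 2.193, 2.318, 2.519, 2.602, 2.703, 2.787, 2.847, 3.078
α = 0.40; lower rank = 10 × 0.200 = 2; upper rank = 10 × 0.800 = 8.
The 2nd smallest replicate is 1.755; the 8th is 2.787.

(1.755, 2.787)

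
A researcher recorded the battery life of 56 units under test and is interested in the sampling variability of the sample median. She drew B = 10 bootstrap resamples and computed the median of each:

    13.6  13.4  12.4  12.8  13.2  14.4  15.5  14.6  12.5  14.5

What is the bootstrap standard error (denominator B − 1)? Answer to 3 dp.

SE* = 1.026

Bootstrap SE is the standard deviation of the 10 replicate medians.
Mean of replicates: (13.6 + 13.4 + 12.4 + 12.8 + 13.2 + 14.4 + 15.5 + 14.6 + 12.5 + 14.5) / 10 = 136.9000 / 10 = 13.6900
Sum of squared deviations: (−0.0900)² + (−0.2900)² + (−1.2900)² + (−0.8900)² + (−0.4900)² + (+0.7100)² + (+1.8100)² + (+0.9100)² + (−1.1900)² + (+0.8100)² = 9.4690
Variance = 9.4690 / 9 = 1.0521
SE* = √1.0521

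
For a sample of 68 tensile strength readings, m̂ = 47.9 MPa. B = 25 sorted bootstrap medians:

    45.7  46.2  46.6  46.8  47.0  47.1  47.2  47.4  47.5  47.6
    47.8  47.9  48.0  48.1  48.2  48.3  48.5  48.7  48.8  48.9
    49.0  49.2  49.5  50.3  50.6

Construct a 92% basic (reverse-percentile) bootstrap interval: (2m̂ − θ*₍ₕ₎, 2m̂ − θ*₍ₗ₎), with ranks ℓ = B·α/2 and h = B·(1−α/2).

Percentile endpoints at ranks 1 and 24: θ*₍1₎ = 45.7, θ*₍24₎ = 50.3.
Basic interval reflects these around m̂:
  lower = 2 × 47.9 − 50.3 = 45.5
  upper = 2 × 47.9 − 45.7 = 50.1

(45.5, 50.1)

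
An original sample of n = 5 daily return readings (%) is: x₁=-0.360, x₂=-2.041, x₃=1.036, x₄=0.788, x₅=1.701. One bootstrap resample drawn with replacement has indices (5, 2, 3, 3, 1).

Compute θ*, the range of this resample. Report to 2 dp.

θ* = 3.74

Resample values: 1.701, -2.041, 1.036, 1.036, -0.360.
Range = 1.701 − -2.041 = 3.74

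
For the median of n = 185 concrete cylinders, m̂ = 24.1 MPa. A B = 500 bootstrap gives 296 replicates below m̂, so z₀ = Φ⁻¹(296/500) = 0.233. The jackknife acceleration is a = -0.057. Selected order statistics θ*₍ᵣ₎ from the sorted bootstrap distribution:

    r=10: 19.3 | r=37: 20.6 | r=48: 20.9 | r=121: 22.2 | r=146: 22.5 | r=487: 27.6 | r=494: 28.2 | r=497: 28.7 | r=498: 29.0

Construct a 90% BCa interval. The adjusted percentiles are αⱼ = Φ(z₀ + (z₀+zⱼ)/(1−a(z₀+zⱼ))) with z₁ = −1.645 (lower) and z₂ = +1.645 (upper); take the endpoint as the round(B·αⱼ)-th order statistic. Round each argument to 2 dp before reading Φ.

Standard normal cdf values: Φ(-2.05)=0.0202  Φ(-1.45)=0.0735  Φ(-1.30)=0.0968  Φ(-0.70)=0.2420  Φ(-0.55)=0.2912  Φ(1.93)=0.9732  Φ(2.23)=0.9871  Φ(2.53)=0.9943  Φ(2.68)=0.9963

(20.9, 27.6)

Lower: z₀ + z₁ = 0.233 + (-1.645) = -1.412; 1 − a(z₀+z₁) = 1 − (-0.057)(-1.412) = 0.9195; argument = 0.233 + (-1.412)/0.9195 = -1.3026 → -1.30.
α₁ = Φ(-1.30) = 0.0968; rank = round(500 × 0.0968) = 48; θ*₍48₎ = 20.9.
Upper: z₀ + z₂ = 1.878; 1 − a(z₀+z₂) = 1.1070; argument = 1.9294 → 1.93; α₂ = 0.9732; rank = 487; θ*₍487₎ = 27.6.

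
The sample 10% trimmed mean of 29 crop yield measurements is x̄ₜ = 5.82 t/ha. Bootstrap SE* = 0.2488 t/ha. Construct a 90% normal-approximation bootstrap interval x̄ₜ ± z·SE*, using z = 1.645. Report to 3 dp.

Margin = 1.645 × 0.2488 = 0.4093
Interval: 5.82 ± 0.4093

(5.411, 6.229)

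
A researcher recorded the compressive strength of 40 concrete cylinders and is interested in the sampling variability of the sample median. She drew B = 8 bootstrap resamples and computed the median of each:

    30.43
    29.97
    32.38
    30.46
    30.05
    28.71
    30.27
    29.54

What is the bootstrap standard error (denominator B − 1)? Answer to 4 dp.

SE* = 1.0422

Bootstrap SE is the standard deviation of the 8 replicate medians.
Mean of replicates: (30.43 + 29.97 + 32.38 + 30.46 + 30.05 + 28.71 + 30.27 + 29.54) / 8 = 241.81000 / 8 = 30.22625
Sum of squared deviations: (+0.20375)² + (−0.25625)² + (+2.15375)² + (+0.23375)² + (−0.17625)² + (−1.51625)² + (+0.04375)² + (−0.68625)² = 7.60339
Variance = 7.60339 / 7 = 1.08620
SE* = √1.08620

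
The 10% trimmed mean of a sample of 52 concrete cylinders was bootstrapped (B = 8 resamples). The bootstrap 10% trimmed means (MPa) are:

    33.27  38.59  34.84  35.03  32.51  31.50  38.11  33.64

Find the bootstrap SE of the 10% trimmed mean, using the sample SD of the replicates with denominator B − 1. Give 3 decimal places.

Bootstrap SE is the standard deviation of the 8 replicate 10% trimmed means.
Mean of replicates: (33.27 + 38.59 + 34.84 + 35.03 + 32.51 + 31.50 + 38.11 + 33.64) / 8 = 277.4900 / 8 = 34.6863
Sum of squared deviations: (−1.4162)² + (+3.9038)² + (+0.1538)² + (+0.3438)² + (−2.1763)² + (−3.1863)² + (+3.4237)² + (−1.0463)² = 45.0918
Variance = 45.0918 / 7 = 6.4417
SE* = √6.4417

SE* = 2.538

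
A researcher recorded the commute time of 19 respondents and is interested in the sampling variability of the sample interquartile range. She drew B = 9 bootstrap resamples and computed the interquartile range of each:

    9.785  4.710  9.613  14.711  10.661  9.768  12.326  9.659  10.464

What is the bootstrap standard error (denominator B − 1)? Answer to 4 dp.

SE* = 2.6525

Bootstrap SE is the standard deviation of the 9 replicate interquartile ranges.
Mean of replicates: (9.785 + 4.710 + 9.613 + 14.711 + 10.661 + 9.768 + 12.326 + 9.659 + 10.464) / 9 = 91.69700 / 9 = 10.18856
Sum of squared deviations: (−0.40356)² + (−5.47856)² + (−0.57556)² + (+4.52244)² + (+0.47244)² + (−0.42056)² + (+2.13744)² + (−0.52956)² + (+0.27544)² = 56.28623
Variance = 56.28623 / 8 = 7.03578
SE* = √7.03578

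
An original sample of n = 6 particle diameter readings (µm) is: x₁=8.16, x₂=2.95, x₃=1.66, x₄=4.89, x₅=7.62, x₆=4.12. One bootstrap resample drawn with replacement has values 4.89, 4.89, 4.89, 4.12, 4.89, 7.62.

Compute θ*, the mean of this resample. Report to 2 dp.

Mean = (4.89 + 4.89 + 4.89 + 4.12 + 4.89 + 7.62) / 6 = 31.300 / 6 = 5.22

θ* = 5.22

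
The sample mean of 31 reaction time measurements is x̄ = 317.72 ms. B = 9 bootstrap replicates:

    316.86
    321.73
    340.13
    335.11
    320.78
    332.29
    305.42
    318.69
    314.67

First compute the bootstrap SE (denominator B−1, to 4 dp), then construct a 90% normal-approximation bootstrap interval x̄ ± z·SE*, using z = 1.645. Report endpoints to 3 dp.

Mean of replicates = 322.8533; sum of squared deviations = 967.4618; SE* = √(967.4618/8) = 10.9969
Margin = 1.645 × 10.9969 = 18.0899
Interval: 317.72 ± 18.0899

(299.630, 335.810)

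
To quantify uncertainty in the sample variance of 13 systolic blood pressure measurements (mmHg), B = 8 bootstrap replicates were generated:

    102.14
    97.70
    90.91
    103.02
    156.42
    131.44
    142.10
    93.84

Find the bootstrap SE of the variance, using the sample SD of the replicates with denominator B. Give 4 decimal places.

Bootstrap SE is the standard deviation of the 8 replicate variances.
Mean of replicates: (102.14 + 97.70 + 90.91 + 103.02 + 156.42 + 131.44 + 142.10 + 93.84) / 8 = 917.57000 / 8 = 114.69625
Sum of squared deviations: (−12.55625)² + (−16.99625)² + (−23.78625)² + (−11.67625)² + (+41.72375)² + (+16.74375)² + (+27.40375)² + (−20.85625)² = 4355.82559
Variance = 4355.82559 / 8 = 544.47820
SE* = √544.47820

SE* = 23.3341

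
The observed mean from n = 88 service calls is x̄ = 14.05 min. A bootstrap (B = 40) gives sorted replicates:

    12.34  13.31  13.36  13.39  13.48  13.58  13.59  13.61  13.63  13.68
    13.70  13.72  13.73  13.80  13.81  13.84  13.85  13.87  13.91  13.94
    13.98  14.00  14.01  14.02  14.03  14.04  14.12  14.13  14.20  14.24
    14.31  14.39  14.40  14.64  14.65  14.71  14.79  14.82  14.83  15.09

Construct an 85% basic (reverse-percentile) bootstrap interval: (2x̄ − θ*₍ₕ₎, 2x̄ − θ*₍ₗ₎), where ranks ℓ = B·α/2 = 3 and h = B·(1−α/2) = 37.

(13.31, 14.74)

Percentile endpoints at ranks 3 and 37: θ*₍3₎ = 13.36, θ*₍37₎ = 14.79.
Basic interval reflects these around x̄:
  lower = 2 × 14.05 − 14.79 = 13.31
  upper = 2 × 14.05 − 13.36 = 14.74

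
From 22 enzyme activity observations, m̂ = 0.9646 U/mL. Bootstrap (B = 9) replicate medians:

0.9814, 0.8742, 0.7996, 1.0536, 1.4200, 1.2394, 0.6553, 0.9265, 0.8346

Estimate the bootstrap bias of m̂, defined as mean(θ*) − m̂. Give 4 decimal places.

bias = +0.0115

mean(θ*) = (0.9814 + 0.8742 + 0.7996 + 1.0536 + 1.4200 + 1.2394 + 0.6553 + 0.9265 + 0.8346) / 9 = 0.97607
bias = 0.97607 − 0.9646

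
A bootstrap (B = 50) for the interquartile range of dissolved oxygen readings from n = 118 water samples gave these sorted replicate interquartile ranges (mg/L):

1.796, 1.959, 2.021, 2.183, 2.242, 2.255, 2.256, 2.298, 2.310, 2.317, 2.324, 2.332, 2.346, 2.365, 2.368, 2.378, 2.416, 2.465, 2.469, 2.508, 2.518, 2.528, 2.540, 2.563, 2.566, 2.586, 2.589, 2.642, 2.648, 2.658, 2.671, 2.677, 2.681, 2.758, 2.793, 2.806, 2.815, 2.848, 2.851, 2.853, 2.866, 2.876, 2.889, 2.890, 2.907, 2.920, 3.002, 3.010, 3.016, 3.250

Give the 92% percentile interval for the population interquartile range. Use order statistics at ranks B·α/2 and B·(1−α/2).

α = 0.08; lower rank = 50 × 0.040 = 2; upper rank = 50 × 0.960 = 48.
The 2nd smallest replicate is 1.959; the 48th is 3.010.

(1.959, 3.010)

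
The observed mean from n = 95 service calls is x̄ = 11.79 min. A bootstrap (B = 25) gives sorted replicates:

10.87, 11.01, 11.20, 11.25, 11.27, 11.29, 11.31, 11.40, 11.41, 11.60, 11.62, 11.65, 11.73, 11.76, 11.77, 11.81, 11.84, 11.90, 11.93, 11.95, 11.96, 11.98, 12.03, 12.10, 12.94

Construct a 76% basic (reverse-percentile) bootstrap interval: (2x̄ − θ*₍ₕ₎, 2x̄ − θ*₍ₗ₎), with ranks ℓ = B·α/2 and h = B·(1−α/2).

(11.60, 12.38)

Percentile endpoints at ranks 3 and 22: θ*₍3₎ = 11.20, θ*₍22₎ = 11.98.
Basic interval reflects these around x̄:
  lower = 2 × 11.79 − 11.98 = 11.60
  upper = 2 × 11.79 − 11.20 = 12.38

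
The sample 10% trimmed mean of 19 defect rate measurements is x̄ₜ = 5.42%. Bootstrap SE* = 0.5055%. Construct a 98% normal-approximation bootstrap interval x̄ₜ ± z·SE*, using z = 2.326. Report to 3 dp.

Margin = 2.326 × 0.5055 = 1.1758
Interval: 5.42 ± 1.1758

(4.244, 6.596)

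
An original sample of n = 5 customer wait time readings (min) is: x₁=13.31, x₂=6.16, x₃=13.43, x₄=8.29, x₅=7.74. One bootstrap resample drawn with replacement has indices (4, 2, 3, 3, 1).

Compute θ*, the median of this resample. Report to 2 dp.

θ* = 13.31

Resample values: 8.29, 6.16, 13.43, 13.43, 13.31.
Sorted: 6.16, 8.29, 13.31, 13.43, 13.43
Median = middle value = 13.31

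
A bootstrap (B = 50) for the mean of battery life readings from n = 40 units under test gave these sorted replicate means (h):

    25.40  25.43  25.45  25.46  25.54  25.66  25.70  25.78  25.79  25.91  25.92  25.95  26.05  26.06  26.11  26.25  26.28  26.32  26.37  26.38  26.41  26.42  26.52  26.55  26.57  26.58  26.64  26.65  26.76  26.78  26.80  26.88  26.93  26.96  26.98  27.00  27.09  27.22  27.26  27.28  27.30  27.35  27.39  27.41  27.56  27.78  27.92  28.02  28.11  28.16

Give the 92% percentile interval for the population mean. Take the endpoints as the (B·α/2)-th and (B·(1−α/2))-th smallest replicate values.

(25.43, 28.02)

α = 0.08; lower rank = 50 × 0.040 = 2; upper rank = 50 × 0.960 = 48.
The 2nd smallest replicate is 25.43; the 48th is 28.02.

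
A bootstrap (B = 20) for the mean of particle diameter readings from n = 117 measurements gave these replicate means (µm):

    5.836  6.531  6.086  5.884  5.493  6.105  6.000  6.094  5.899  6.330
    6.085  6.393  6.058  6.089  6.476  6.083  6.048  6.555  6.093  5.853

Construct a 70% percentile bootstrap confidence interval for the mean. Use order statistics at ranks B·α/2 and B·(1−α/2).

(5.853, 6.393)

Sorted replicates: 5.493, 5.836, 5.853, 5.884, 5.899, 6.000, 6.048, 6.058, 6.083, 6.085, 6.086, 6.089, 6.093, 6.094, 6.105, 6.330, 6.393, 6.476, 6.531, 6.555
α = 0.30; lower rank = 20 × 0.150 = 3; upper rank = 20 × 0.850 = 17.
The 3rd smallest replicate is 5.853; the 17th is 6.393.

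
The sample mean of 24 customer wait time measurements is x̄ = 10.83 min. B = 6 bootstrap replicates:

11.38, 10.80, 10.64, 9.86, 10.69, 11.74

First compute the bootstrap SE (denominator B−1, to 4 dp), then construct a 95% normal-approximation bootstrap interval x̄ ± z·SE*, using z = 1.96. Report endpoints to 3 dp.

Mean of replicates = 10.8517; sum of squared deviations = 2.1253; SE* = √(2.1253/5) = 0.6520
Margin = 1.96 × 0.6520 = 1.2779
Interval: 10.83 ± 1.2779

(9.552, 12.108)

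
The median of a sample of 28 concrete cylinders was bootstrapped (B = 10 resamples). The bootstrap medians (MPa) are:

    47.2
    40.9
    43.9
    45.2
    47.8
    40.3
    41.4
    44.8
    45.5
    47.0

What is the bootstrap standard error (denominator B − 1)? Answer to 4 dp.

Bootstrap SE is the standard deviation of the 10 replicate medians.
Mean of replicates: (47.2 + 40.9 + 43.9 + 45.2 + 47.8 + 40.3 + 41.4 + 44.8 + 45.5 + 47.0) / 10 = 444.00000 / 10 = 44.40000
Sum of squared deviations: (+2.80000)² + (−3.50000)² + (−0.50000)² + (+0.80000)² + (+3.40000)² + (−4.10000)² + (−3.00000)² + (+0.40000)² + (+1.10000)² + (+2.60000)² = 66.48000
Variance = 66.48000 / 9 = 7.38667
SE* = √7.38667

SE* = 2.7178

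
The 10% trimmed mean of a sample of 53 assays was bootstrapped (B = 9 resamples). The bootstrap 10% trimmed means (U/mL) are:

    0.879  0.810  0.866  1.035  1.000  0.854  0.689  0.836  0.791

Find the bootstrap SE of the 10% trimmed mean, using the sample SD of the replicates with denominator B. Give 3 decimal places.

SE* = 0.099

Bootstrap SE is the standard deviation of the 9 replicate 10% trimmed means.
Mean of replicates: (0.879 + 0.810 + 0.866 + 1.035 + 1.000 + 0.854 + 0.689 + 0.836 + 0.791) / 9 = 7.76000 / 9 = 0.86222
Sum of squared deviations: (+0.01678)² + (−0.05222)² + (+0.00378)² + (+0.17278)² + (+0.13778)² + (−0.00822)² + (−0.17322)² + (−0.02622)² + (−0.07122)² = 0.08769
Variance = 0.08769 / 9 = 0.00974
SE* = √0.00974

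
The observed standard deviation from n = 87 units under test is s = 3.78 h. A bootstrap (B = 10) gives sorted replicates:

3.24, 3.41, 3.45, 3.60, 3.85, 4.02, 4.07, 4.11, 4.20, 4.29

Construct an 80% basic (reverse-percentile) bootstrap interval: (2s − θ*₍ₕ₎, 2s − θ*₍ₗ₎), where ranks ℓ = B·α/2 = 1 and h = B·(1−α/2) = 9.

Percentile endpoints at ranks 1 and 9: θ*₍1₎ = 3.24, θ*₍9₎ = 4.20.
Basic interval reflects these around s:
  lower = 2 × 3.78 − 4.20 = 3.36
  upper = 2 × 3.78 − 3.24 = 4.32

(3.36, 4.32)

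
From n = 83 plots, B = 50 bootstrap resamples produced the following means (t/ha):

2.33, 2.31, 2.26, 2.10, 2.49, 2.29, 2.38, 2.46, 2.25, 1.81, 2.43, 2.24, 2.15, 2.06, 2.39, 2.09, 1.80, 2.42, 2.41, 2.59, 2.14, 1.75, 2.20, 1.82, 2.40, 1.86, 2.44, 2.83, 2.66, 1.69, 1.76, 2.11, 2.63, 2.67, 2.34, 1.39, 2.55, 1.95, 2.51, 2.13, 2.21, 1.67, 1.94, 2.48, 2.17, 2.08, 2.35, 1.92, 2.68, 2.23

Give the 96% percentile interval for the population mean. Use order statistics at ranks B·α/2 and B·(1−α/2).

Sorted replicates: 1.39, 1.67, 1.69, 1.75, 1.76, 1.80, 1.81, 1.82, 1.86, 1.92, 1.94, 1.95, 2.06, 2.08, 2.09, 2.10, 2.11, 2.13, 2.14, 2.15, 2.17, 2.20, 2.21, 2.23, 2.24, 2.25, 2.26, 2.29, 2.31, 2.33, 2.34, 2.35, 2.38, 2.39, 2.40, 2.41, 2.42, 2.43, 2.44, 2.46, 2.48, 2.49, 2.51, 2.55, 2.59, 2.63, 2.66, 2.67, 2.68, 2.83
α = 0.04; lower rank = 50 × 0.020 = 1; upper rank = 50 × 0.980 = 49.
The 1st smallest replicate is 1.39; the 49th is 2.68.

(1.39, 2.68)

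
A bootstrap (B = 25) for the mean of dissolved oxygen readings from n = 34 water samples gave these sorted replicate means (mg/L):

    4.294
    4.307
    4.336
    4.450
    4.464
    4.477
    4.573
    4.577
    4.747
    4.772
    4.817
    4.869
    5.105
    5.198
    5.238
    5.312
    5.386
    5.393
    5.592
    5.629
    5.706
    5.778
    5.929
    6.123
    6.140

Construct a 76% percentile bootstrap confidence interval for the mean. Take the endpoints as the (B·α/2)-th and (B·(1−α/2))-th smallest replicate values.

α = 0.24; lower rank = 25 × 0.120 = 3; upper rank = 25 × 0.880 = 22.
The 3rd smallest replicate is 4.336; the 22nd is 5.778.

(4.336, 5.778)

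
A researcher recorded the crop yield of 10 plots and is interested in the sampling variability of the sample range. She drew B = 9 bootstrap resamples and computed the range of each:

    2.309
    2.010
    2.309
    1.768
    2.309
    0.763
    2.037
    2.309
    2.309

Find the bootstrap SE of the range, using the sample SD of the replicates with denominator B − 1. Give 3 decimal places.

Bootstrap SE is the standard deviation of the 9 replicate ranges.
Mean of replicates: (2.309 + 2.010 + 2.309 + 1.768 + 2.309 + 0.763 + 2.037 + 2.309 + 2.309) / 9 = 18.1230 / 9 = 2.0137
Sum of squared deviations: (+0.2953)² + (−0.0037)² + (+0.2953)² + (−0.2457)² + (+0.2953)² + (−1.2507)² + (+0.0233)² + (+0.2953)² + (+0.2953)² = 2.0612
Variance = 2.0612 / 8 = 0.2576
SE* = √0.2576

SE* = 0.508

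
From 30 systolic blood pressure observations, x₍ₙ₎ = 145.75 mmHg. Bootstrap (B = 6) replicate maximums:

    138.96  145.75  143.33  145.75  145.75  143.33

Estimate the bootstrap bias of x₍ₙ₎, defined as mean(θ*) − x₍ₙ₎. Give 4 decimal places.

mean(θ*) = (138.96 + 145.75 + 143.33 + 145.75 + 145.75 + 143.33) / 6 = 143.81167
bias = 143.81167 − 145.75

bias = −1.9383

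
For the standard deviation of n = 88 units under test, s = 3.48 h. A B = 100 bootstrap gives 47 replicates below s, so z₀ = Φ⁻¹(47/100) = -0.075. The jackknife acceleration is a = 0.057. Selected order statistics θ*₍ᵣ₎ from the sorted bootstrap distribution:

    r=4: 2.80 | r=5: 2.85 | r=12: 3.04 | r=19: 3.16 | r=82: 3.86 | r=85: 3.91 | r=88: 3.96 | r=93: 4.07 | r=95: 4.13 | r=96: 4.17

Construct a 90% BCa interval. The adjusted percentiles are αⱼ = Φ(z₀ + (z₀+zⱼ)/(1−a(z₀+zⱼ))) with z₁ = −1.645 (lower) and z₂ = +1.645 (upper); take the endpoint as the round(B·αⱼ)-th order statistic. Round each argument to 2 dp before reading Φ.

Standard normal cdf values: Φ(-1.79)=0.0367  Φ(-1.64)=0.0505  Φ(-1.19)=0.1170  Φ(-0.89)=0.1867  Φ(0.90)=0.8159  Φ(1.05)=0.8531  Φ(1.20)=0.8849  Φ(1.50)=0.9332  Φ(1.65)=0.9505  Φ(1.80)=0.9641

Lower: z₀ + z₁ = -0.075 + (-1.645) = -1.720; 1 − a(z₀+z₁) = 1 − (0.057)(-1.720) = 1.0980; argument = -0.075 + (-1.720)/1.0980 = -1.6414 → -1.64.
α₁ = Φ(-1.64) = 0.0505; rank = round(100 × 0.0505) = 5; θ*₍5₎ = 2.85.
Upper: z₀ + z₂ = 1.570; 1 − a(z₀+z₂) = 0.9105; argument = 1.6493 → 1.65; α₂ = 0.9505; rank = 95; θ*₍95₎ = 4.13.

(2.85, 4.13)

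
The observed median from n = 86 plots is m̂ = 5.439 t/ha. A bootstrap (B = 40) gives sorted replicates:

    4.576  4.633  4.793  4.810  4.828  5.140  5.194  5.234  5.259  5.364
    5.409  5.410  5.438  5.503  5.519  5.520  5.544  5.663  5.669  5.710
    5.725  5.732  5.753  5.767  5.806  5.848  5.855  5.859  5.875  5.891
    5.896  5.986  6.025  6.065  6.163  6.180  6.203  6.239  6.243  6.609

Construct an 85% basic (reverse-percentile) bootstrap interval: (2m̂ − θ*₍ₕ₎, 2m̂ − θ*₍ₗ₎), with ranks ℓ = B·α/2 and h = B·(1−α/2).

(4.675, 6.085)

Percentile endpoints at ranks 3 and 37: θ*₍3₎ = 4.793, θ*₍37₎ = 6.203.
Basic interval reflects these around m̂:
  lower = 2 × 5.439 − 6.203 = 4.675
  upper = 2 × 5.439 − 4.793 = 6.085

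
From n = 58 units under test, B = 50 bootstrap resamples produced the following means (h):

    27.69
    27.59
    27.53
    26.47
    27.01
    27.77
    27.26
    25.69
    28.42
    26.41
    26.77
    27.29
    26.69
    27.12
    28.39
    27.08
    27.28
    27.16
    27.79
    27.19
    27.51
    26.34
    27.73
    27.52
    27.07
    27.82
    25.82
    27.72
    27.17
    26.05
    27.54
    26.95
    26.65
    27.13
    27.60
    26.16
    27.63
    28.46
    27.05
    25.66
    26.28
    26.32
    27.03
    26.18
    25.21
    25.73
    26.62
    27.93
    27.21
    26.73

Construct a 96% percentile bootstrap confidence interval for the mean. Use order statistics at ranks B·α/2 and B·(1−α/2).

Sorted replicates: 25.21, 25.66, 25.69, 25.73, 25.82, 26.05, 26.16, 26.18, 26.28, 26.32, 26.34, 26.41, 26.47, 26.62, 26.65, 26.69, 26.73, 26.77, 26.95, 27.01, 27.03, 27.05, 27.07, 27.08, 27.12, 27.13, 27.16, 27.17, 27.19, 27.21, 27.26, 27.28, 27.29, 27.51, 27.52, 27.53, 27.54, 27.59, 27.60, 27.63, 27.69, 27.72, 27.73, 27.77, 27.79, 27.82, 27.93, 28.39, 28.42, 28.46
α = 0.04; lower rank = 50 × 0.020 = 1; upper rank = 50 × 0.980 = 49.
The 1st smallest replicate is 25.21; the 49th is 28.42.

(25.21, 28.42)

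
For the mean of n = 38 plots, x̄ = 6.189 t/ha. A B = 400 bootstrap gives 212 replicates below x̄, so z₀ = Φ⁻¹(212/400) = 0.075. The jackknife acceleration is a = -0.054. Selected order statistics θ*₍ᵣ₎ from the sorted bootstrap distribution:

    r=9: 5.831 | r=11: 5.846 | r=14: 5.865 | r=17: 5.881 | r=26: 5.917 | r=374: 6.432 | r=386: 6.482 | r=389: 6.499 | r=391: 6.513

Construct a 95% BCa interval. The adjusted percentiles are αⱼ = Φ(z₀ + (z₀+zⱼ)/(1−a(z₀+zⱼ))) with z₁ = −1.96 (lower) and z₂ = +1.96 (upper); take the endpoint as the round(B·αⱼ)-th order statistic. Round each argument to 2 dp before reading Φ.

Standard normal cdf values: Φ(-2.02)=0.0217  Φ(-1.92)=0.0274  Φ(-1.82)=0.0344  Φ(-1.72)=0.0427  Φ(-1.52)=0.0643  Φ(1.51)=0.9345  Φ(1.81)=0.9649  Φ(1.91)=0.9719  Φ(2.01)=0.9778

(5.831, 6.499)

Lower: z₀ + z₁ = 0.075 + (-1.960) = -1.885; 1 − a(z₀+z₁) = 1 − (-0.054)(-1.885) = 0.8982; argument = 0.075 + (-1.885)/0.8982 = -2.0236 → -2.02.
α₁ = Φ(-2.02) = 0.0217; rank = round(400 × 0.0217) = 9; θ*₍9₎ = 5.831.
Upper: z₀ + z₂ = 2.035; 1 − a(z₀+z₂) = 1.1099; argument = 1.9085 → 1.91; α₂ = 0.9719; rank = 389; θ*₍389₎ = 6.499.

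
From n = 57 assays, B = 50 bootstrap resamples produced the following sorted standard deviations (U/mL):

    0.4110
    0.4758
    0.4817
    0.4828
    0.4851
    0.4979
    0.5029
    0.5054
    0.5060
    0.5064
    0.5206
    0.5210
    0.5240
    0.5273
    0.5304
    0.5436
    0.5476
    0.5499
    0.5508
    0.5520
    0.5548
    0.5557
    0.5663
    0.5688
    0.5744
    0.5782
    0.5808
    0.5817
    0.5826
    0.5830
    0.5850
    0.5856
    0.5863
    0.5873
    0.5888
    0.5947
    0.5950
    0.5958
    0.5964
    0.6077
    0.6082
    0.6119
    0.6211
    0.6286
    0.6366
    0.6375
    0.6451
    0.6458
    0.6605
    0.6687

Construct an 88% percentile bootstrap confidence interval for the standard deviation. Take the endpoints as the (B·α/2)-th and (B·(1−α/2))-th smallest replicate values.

α = 0.12; lower rank = 50 × 0.060 = 3; upper rank = 50 × 0.940 = 47.
The 3rd smallest replicate is 0.4817; the 47th is 0.6451.

(0.4817, 0.6451)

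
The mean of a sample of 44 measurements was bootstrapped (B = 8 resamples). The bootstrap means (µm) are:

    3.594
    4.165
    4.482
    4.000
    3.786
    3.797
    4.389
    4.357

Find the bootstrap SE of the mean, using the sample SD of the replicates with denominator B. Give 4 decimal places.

SE* = 0.3061

Bootstrap SE is the standard deviation of the 8 replicate means.
Mean of replicates: (3.594 + 4.165 + 4.482 + 4.000 + 3.786 + 3.797 + 4.389 + 4.357) / 8 = 32.57000 / 8 = 4.07125
Sum of squared deviations: (−0.47725)² + (+0.09375)² + (+0.41075)² + (−0.07125)² + (−0.28525)² + (−0.27425)² + (+0.31775)² + (+0.28575)² = 0.74955
Variance = 0.74955 / 8 = 0.09369
SE* = √0.09369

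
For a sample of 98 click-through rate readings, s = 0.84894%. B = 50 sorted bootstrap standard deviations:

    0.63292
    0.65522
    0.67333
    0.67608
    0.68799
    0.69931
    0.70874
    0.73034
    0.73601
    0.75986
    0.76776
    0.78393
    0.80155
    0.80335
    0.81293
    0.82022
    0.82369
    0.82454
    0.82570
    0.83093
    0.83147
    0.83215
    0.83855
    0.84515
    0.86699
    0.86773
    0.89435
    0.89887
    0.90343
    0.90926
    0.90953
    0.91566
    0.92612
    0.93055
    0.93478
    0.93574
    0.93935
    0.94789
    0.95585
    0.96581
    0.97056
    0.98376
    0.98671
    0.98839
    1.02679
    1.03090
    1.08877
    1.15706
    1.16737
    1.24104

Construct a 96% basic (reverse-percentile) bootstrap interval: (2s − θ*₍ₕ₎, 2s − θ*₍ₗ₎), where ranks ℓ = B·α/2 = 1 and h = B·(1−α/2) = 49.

(0.53051, 1.06496)

Percentile endpoints at ranks 1 and 49: θ*₍1₎ = 0.63292, θ*₍49₎ = 1.16737.
Basic interval reflects these around s:
  lower = 2 × 0.84894 − 1.16737 = 0.53051
  upper = 2 × 0.84894 − 0.63292 = 1.06496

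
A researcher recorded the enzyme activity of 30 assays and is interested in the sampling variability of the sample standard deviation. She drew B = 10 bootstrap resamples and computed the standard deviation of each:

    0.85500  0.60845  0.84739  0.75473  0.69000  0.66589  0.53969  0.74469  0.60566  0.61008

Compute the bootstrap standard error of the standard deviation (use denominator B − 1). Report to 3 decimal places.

SE* = 0.107

Bootstrap SE is the standard deviation of the 10 replicate standard deviations.
Mean of replicates: (0.85500 + 0.60845 + 0.84739 + 0.75473 + 0.69000 + 0.66589 + 0.53969 + 0.74469 + 0.60566 + 0.61008) / 10 = 6.921580 / 10 = 0.692158
Sum of squared deviations: (+0.162842)² + (−0.083708)² + (+0.155232)² + (+0.062572)² + (−0.002158)² + (−0.026268)² + (−0.152468)² + (+0.052532)² + (−0.086498)² + (−0.082078)² = 0.102456
Variance = 0.102456 / 9 = 0.011384
SE* = √0.011384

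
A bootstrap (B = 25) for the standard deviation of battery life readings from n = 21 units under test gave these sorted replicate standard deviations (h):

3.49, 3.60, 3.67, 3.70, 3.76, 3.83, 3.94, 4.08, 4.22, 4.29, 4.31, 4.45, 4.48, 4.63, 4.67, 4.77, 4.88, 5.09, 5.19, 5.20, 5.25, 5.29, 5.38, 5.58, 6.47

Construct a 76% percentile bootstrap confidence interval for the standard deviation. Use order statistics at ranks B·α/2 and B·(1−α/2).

α = 0.24; lower rank = 25 × 0.120 = 3; upper rank = 25 × 0.880 = 22.
The 3rd smallest replicate is 3.67; the 22nd is 5.29.

(3.67, 5.29)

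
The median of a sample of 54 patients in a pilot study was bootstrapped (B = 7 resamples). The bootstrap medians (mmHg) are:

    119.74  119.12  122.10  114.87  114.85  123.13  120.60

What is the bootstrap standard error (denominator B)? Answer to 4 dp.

SE* = 3.0186

Bootstrap SE is the standard deviation of the 7 replicate medians.
Mean of replicates: (119.74 + 119.12 + 122.10 + 114.87 + 114.85 + 123.13 + 120.60) / 7 = 834.41000 / 7 = 119.20143
Sum of squared deviations: (+0.53857)² + (−0.08143)² + (+2.89857)² + (−4.33143)² + (−4.35143)² + (+3.92857)² + (+1.39857)² = 63.78429
Variance = 63.78429 / 7 = 9.11204
SE* = √9.11204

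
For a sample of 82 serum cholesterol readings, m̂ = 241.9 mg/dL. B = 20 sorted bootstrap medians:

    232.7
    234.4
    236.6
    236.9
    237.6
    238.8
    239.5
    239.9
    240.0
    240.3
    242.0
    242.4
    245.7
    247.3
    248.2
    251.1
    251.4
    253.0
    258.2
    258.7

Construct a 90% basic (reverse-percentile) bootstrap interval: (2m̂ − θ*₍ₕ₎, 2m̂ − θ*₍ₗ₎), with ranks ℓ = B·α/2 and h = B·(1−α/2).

Percentile endpoints at ranks 1 and 19: θ*₍1₎ = 232.7, θ*₍19₎ = 258.2.
Basic interval reflects these around m̂:
  lower = 2 × 241.9 − 258.2 = 225.6
  upper = 2 × 241.9 − 232.7 = 251.1

(225.6, 251.1)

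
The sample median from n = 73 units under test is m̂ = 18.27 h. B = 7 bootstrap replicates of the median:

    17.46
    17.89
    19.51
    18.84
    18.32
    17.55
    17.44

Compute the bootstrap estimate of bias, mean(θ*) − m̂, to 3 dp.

mean(θ*) = (17.46 + 17.89 + 19.51 + 18.84 + 18.32 + 17.55 + 17.44) / 7 = 18.1443
bias = 18.1443 − 18.27

bias = −0.126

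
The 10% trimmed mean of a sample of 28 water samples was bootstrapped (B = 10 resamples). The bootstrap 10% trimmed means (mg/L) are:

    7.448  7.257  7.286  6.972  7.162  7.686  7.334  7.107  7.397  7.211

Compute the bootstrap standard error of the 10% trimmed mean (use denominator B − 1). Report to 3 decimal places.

Bootstrap SE is the standard deviation of the 10 replicate 10% trimmed means.
Mean of replicates: (7.448 + 7.257 + 7.286 + 6.972 + 7.162 + 7.686 + 7.334 + 7.107 + 7.397 + 7.211) / 10 = 72.8600 / 10 = 7.2860
Sum of squared deviations: (+0.1620)² + (−0.0290)² + (+0.0000)² + (−0.3140)² + (−0.1240)² + (+0.4000)² + (+0.0480)² + (−0.1790)² + (+0.1110)² + (−0.0750)² = 0.3533
Variance = 0.3533 / 9 = 0.0393
SE* = √0.0393

SE* = 0.198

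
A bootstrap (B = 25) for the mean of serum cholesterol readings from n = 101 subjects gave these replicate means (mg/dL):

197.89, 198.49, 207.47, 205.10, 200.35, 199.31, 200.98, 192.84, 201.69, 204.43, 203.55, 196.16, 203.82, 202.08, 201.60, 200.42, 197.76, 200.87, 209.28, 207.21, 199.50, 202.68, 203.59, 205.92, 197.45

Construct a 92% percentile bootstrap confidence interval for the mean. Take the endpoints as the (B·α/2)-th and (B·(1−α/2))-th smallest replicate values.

(192.84, 207.47)

Sorted replicates: 192.84, 196.16, 197.45, 197.76, 197.89, 198.49, 199.31, 199.50, 200.35, 200.42, 200.87, 200.98, 201.60, 201.69, 202.08, 202.68, 203.55, 203.59, 203.82, 204.43, 205.10, 205.92, 207.21, 207.47, 209.28
α = 0.08; lower rank = 25 × 0.040 = 1; upper rank = 25 × 0.960 = 24.
The 1st smallest replicate is 192.84; the 24th is 207.47.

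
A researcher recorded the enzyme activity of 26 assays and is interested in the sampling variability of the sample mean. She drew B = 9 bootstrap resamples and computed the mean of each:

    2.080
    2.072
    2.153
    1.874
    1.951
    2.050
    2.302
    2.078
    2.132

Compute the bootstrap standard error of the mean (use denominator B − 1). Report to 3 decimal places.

Bootstrap SE is the standard deviation of the 9 replicate means.
Mean of replicates: (2.080 + 2.072 + 2.153 + 1.874 + 1.951 + 2.050 + 2.302 + 2.078 + 2.132) / 9 = 18.6920 / 9 = 2.0769
Sum of squared deviations: (+0.0031)² + (−0.0049)² + (+0.0761)² + (−0.2029)² + (−0.1259)² + (−0.0269)² + (+0.2251)² + (+0.0011)² + (+0.0551)² = 0.1173
Variance = 0.1173 / 8 = 0.0147
SE* = √0.0147

SE* = 0.121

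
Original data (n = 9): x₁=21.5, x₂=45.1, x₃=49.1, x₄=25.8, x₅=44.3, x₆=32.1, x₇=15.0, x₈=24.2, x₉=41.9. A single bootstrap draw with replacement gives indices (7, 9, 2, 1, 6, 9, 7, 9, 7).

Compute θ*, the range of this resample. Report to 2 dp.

θ* = 30.10

Resample values: 15.0, 41.9, 45.1, 21.5, 32.1, 41.9, 15.0, 41.9, 15.0.
Range = 45.1 − 15.0 = 30.10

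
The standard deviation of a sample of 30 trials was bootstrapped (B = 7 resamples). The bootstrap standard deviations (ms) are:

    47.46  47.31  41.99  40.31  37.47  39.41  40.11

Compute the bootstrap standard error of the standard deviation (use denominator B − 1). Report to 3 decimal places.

SE* = 3.909

Bootstrap SE is the standard deviation of the 7 replicate standard deviations.
Mean of replicates: (47.46 + 47.31 + 41.99 + 40.31 + 37.47 + 39.41 + 40.11) / 7 = 294.0600 / 7 = 42.0086
Sum of squared deviations: (+5.4514)² + (+5.3014)² + (−0.0186)² + (−1.6986)² + (−4.5386)² + (−2.5986)² + (−1.8986)² = 91.6645
Variance = 91.6645 / 6 = 15.2774
SE* = √15.2774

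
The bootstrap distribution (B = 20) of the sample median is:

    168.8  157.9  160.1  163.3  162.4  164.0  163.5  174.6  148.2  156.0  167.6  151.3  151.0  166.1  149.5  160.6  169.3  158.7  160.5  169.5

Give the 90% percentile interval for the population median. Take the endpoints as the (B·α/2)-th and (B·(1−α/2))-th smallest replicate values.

Sorted replicates: 148.2, 149.5, 151.0, 151.3, 156.0, 157.9, 158.7, 160.1, 160.5, 160.6, 162.4, 163.3, 163.5, 164.0, 166.1, 167.6, 168.8, 169.3, 169.5, 174.6
α = 0.10; lower rank = 20 × 0.050 = 1; upper rank = 20 × 0.950 = 19.
The 1st smallest replicate is 148.2; the 19th is 169.5.

(148.2, 169.5)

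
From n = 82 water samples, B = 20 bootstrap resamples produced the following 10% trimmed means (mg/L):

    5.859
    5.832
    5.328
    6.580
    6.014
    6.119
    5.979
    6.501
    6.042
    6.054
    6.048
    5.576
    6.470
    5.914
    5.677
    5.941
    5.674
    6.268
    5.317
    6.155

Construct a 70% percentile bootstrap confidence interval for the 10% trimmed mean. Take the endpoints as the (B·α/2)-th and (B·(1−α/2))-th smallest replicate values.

(5.576, 6.268)

Sorted replicates: 5.317, 5.328, 5.576, 5.674, 5.677, 5.832, 5.859, 5.914, 5.941, 5.979, 6.014, 6.042, 6.048, 6.054, 6.119, 6.155, 6.268, 6.470, 6.501, 6.580
α = 0.30; lower rank = 20 × 0.150 = 3; upper rank = 20 × 0.850 = 17.
The 3rd smallest replicate is 5.576; the 17th is 6.268.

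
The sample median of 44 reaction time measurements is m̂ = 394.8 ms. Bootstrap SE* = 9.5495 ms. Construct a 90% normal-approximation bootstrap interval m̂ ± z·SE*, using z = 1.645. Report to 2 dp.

Margin = 1.645 × 9.5495 = 15.709
Interval: 394.8 ± 15.709

(379.09, 410.51)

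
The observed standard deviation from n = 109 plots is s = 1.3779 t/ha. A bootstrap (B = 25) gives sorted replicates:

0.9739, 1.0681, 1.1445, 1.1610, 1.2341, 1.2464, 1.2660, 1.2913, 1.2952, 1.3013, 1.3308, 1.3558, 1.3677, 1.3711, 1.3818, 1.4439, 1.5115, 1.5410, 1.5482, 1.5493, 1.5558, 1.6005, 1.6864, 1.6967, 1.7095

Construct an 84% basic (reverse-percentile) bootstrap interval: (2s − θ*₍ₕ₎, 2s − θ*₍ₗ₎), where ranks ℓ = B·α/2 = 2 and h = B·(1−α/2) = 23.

(1.0694, 1.6877)

Percentile endpoints at ranks 2 and 23: θ*₍2₎ = 1.0681, θ*₍23₎ = 1.6864.
Basic interval reflects these around s:
  lower = 2 × 1.3779 − 1.6864 = 1.0694
  upper = 2 × 1.3779 − 1.0681 = 1.6877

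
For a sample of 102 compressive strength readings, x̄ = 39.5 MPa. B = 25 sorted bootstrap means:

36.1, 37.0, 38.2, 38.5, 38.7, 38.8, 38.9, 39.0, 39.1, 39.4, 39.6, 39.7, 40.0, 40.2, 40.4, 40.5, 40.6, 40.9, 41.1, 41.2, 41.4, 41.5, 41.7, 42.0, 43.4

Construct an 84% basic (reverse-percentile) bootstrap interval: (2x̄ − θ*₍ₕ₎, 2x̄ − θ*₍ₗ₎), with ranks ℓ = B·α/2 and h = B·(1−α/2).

Percentile endpoints at ranks 2 and 23: θ*₍2₎ = 37.0, θ*₍23₎ = 41.7.
Basic interval reflects these around x̄:
  lower = 2 × 39.5 − 41.7 = 37.3
  upper = 2 × 39.5 − 37.0 = 42.0

(37.3, 42.0)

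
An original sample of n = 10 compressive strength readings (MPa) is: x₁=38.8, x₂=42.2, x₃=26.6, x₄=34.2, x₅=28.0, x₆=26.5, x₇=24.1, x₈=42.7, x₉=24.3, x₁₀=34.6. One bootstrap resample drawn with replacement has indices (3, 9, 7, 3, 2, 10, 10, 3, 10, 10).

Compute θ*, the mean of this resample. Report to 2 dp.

θ* = 30.88

Resample values: 26.6, 24.3, 24.1, 26.6, 42.2, 34.6, 34.6, 26.6, 34.6, 34.6.
Mean = (26.6 + 24.3 + 24.1 + 26.6 + 42.2 + 34.6 + 34.6 + 26.6 + 34.6 + 34.6) / 10 = 308.80 / 10 = 30.88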